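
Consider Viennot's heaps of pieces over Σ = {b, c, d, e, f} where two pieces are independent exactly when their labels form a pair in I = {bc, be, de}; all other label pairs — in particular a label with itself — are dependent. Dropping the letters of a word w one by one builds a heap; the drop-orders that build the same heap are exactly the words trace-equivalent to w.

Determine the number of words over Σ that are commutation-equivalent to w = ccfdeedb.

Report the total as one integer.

10

piece 0:c — minimal
piece 1:c rests on {0:c}
piece 2:f rests on {1:c}
piece 3:d rests on {2:f}
piece 4:e rests on {2:f}
piece 5:e rests on {4:e}
piece 6:d rests on {3:d}
piece 7:b rests on {6:d}
minimal pieces: {0:c}
ways to finish when only these pieces remain (= sum over removing one remaining piece with nothing left below it):
  1 left: {5}→1  {7}→1
  2 left: {4,5}→1  {5,7}→2  {6,7}→1
  3 left: {3,6,7}→1  {4,5,7}→3  {5,6,7}→3
  4 left: {3,5,6,7}→4  {4,5,6,7}→6
  5 left: {3,4,5,6,7}→10
  6 left: {2,3,4,5,6,7}→10
  placing 0:c first → 10 extensions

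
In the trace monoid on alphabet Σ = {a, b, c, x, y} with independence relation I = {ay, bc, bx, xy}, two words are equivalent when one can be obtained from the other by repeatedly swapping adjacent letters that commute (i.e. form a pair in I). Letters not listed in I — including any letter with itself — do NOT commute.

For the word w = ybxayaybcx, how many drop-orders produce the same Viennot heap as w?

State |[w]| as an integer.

0(y) covers ∅
1(b) covers 0:y
2(x) covers ∅
3(a) covers 1:b, 2:x
4(y) covers 1:b
5(a) covers 3:a
6(y) covers 4:y
7(b) covers 5:a, 6:y
8(c) covers 5:a, 6:y
9(x) covers 8:c
floor of heap: 0:y, 2:x
completions by unplaced set U, small U first (add the entries for U minus each lowest piece of U):
  |U|=1: {7}:1  {9}:1
  |U|=2: {7,9}:2  {8,9}:1
  |U|=3: {7,8,9}:3
  |U|=4: {5,7,8,9}:3  {6,7,8,9}:3
  |U|=5: {3,5,7,8,9}:3  {4,6,7,8,9}:3  {5,6,7,8,9}:6
  |U|=6: {2,3,5,7,8,9}:3  {3,5,6,7,8,9}:9  {4,5,6,7,8,9}:9
  |U|=7: {2,3,5,6,7,8,9}:12  {3,4,5,6,7,8,9}:18
  |U|=8: {1,3,4,5,6,7,8,9}:18  {2,3,4,5,6,7,8,9}:30
  start at 0(y): 48
  start at 2(x): 18
sum over floor = 66

66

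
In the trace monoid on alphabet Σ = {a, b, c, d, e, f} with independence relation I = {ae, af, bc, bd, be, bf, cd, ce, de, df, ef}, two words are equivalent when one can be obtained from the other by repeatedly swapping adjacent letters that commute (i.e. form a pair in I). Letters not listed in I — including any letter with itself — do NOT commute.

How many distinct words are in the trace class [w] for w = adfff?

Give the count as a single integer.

10

piece 0:a — minimal
piece 1:d rests on {0:a}
piece 2:f — minimal
piece 3:f rests on {2:f}
piece 4:f rests on {3:f}
minimal pieces: {0:a, 2:f}
ways to finish when only these pieces remain (= sum over removing one remaining piece with nothing left below it):
  1 left: {1}→1  {4}→1
  2 left: {0,1}→1  {1,4}→2  {3,4}→1
  3 left: {0,1,4}→3  {1,3,4}→3  {2,3,4}→1
  placing 0:a first → 4 extensions
  placing 2:f first → 6 extensions
total linear extensions = 10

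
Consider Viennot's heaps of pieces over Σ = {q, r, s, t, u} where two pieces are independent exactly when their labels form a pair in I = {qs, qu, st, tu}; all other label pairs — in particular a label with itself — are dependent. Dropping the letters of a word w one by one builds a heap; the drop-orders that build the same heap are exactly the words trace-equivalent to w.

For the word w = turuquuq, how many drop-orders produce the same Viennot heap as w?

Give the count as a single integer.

drop 0:t onto floor
drop 1:u onto floor
drop 2:r onto {0:t, 1:u}
drop 3:u onto {2:r}
drop 4:q onto {2:r}
drop 5:u onto {3:u}
drop 6:u onto {5:u}
drop 7:q onto {4:q}
ground layer = {0:t, 1:u}
drop-orders for the pieces not yet dropped (sum over which currently-grounded one goes next):
  1 to go: {6} 1  {7} 1
  2 to go: {4,7} 1  {5,6} 1  {6,7} 2
  3 to go: {3,5,6} 1  {4,6,7} 3  {5,6,7} 3
  4 to go: {3,5,6,7} 4  {4,5,6,7} 6
  5 to go: {3,4,5,6,7} 10
  6 to go: {2,3,4,5,6,7} 10
  if 0:t drops first: 10 orders
  if 1:u drops first: 10 orders
heap linearizations: 20

20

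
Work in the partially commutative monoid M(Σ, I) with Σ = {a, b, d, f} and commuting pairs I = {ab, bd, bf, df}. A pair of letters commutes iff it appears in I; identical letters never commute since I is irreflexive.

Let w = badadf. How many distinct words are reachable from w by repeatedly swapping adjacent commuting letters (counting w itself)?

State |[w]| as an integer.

0(b) covers ∅
1(a) covers ∅
2(d) covers 1:a
3(a) covers 2:d
4(d) covers 3:a
5(f) covers 3:a
floor of heap: 0:b, 1:a
completions by unplaced set U, small U first (add the entries for U minus each lowest piece of U):
  |U|=1: {0}:1  {4}:1  {5}:1
  |U|=2: {0,4}:2  {0,5}:2  {4,5}:2
  |U|=3: {0,4,5}:6  {3,4,5}:2
  |U|=4: {0,3,4,5}:8  {2,3,4,5}:2
  start at 0(b): 2
  start at 1(a): 10
sum over floor = 12

12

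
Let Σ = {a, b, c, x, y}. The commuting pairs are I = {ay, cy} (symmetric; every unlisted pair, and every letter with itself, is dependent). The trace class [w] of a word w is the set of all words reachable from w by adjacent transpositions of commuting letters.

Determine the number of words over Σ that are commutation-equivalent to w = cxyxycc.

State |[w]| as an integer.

3

drop 0:c onto floor
drop 1:x onto {0:c}
drop 2:y onto {1:x}
drop 3:x onto {2:y}
drop 4:y onto {3:x}
drop 5:c onto {3:x}
drop 6:c onto {5:c}
ground layer = {0:c}
drop-orders for the pieces not yet dropped (sum over which currently-grounded one goes next):
  1 to go: {4} 1  {6} 1
  2 to go: {4,6} 2  {5,6} 1
  3 to go: {4,5,6} 3
  4 to go: {3,4,5,6} 3
  5 to go: {2,3,4,5,6} 3
  if 0:c drops first: 3 orders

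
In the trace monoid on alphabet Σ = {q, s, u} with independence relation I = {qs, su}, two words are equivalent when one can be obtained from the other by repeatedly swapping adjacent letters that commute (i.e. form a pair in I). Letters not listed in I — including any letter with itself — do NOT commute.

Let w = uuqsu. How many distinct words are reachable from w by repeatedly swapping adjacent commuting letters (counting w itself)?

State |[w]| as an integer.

#0=u has no predecessor
#1=u depends on [0:u]
#2=q depends on [1:u]
#3=s has no predecessor
#4=u depends on [2:q]
sources: [0:u, 3:s]
N(rest) = Σ N(rest − s) over sources s of rest; N(one piece) = 1:
  size 1 → [3]=1  [4]=1
  size 2 → [2,4]=1  [3,4]=2
  size 3 → [1,2,4]=1  [2,3,4]=3
  first=0(u) contributes 4
  first=3(s) contributes 1
|[w]| = 5

5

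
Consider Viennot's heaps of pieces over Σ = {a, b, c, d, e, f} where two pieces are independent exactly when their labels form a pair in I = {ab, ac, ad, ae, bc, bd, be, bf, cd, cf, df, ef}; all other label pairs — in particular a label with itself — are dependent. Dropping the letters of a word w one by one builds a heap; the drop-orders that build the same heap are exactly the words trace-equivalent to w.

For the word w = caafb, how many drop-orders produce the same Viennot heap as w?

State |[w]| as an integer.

drop 0:c onto floor
drop 1:a onto floor
drop 2:a onto {1:a}
drop 3:f onto {2:a}
drop 4:b onto floor
ground layer = {0:c, 1:a, 4:b}
drop-orders for the pieces not yet dropped (sum over which currently-grounded one goes next):
  1 to go: {0} 1  {3} 1  {4} 1
  2 to go: {0,3} 2  {0,4} 2  {2,3} 1  {3,4} 2
  3 to go: {0,2,3} 3  {0,3,4} 6  {1,2,3} 1  {2,3,4} 3
  if 0:c drops first: 4 orders
  if 1:a drops first: 12 orders
  if 4:b drops first: 4 orders
heap linearizations: 20

20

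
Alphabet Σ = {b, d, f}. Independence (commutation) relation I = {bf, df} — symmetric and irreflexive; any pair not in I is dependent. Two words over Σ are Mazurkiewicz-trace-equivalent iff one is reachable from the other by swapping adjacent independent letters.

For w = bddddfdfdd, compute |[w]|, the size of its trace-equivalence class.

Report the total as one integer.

#0=b has no predecessor
#1=d depends on [0:b]
#2=d depends on [1:d]
#3=d depends on [2:d]
#4=d depends on [3:d]
#5=f has no predecessor
#6=d depends on [4:d]
#7=f depends on [5:f]
#8=d depends on [6:d]
#9=d depends on [8:d]
sources: [0:b, 5:f]
N(rest) = Σ N(rest − s) over sources s of rest; N(one piece) = 1:
  size 1 → [7]=1  [9]=1
  size 2 → [5,7]=1  [7,9]=2  [8,9]=1
  size 3 → [5,7,9]=3  [6,8,9]=1  [7,8,9]=3
  size 4 → [4,6,8,9]=1  [5,7,8,9]=6  [6,7,8,9]=4
  size 5 → [3,4,6,8,9]=1  [4,6,7,8,9]=5  [5,6,7,8,9]=10
  size 6 → [2,3,4,6,8,9]=1  [3,4,6,7,8,9]=6  [4,5,6,7,8,9]=15
  size 7 → [1,2,3,4,6,8,9]=1  [2,3,4,6,7,8,9]=7  [3,4,5,6,7,8,9]=21
  size 8 → [0,1,2,3,4,6,8,9]=1  [1,2,3,4,6,7,8,9]=8  [2,3,4,5,6,7,8,9]=28
  first=0(b) contributes 36
  first=5(f) contributes 9
|[w]| = 45

45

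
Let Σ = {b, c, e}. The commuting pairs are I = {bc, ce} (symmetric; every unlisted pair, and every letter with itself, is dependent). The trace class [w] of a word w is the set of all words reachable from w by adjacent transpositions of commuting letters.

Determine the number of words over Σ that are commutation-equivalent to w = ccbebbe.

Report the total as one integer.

21

0(c) covers ∅
1(c) covers 0:c
2(b) covers ∅
3(e) covers 2:b
4(b) covers 3:e
5(b) covers 4:b
6(e) covers 5:b
floor of heap: 0:c, 2:b
completions by unplaced set U, small U first (add the entries for U minus each lowest piece of U):
  |U|=1: {1}:1  {6}:1
  |U|=2: {0,1}:1  {1,6}:2  {5,6}:1
  |U|=3: {0,1,6}:3  {1,5,6}:3  {4,5,6}:1
  |U|=4: {0,1,5,6}:6  {1,4,5,6}:4  {3,4,5,6}:1
  |U|=5: {0,1,4,5,6}:10  {1,3,4,5,6}:5  {2,3,4,5,6}:1
  start at 0(c): 6
  start at 2(b): 15
sum over floor = 21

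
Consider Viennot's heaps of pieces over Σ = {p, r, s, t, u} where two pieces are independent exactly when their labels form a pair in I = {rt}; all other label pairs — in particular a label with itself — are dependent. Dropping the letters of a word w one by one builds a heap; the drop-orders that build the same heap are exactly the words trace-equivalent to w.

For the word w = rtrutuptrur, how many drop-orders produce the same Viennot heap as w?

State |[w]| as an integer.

6

piece 0:r — minimal
piece 1:t — minimal
piece 2:r rests on {0:r}
piece 3:u rests on {1:t, 2:r}
piece 4:t rests on {3:u}
piece 5:u rests on {4:t}
piece 6:p rests on {5:u}
piece 7:t rests on {6:p}
piece 8:r rests on {6:p}
piece 9:u rests on {7:t, 8:r}
piece 10:r rests on {9:u}
minimal pieces: {0:r, 1:t}
ways to finish when only these pieces remain (= sum over removing one remaining piece with nothing left below it):
  1 left: {10}→1
  2 left: {9,10}→1
  3 left: {7,9,10}→1  {8,9,10}→1
  4 left: {7,8,9,10}→2
  5 left: {6,7,8,9,10}→2
  6 left: {5,6,7,8,9,10}→2
  7 left: {4,5,6,7,8,9,10}→2
  8 left: {3,4,5,6,7,8,9,10}→2
  9 left: {1,3,4,5,6,7,8,9,10}→2  {2,3,4,5,6,7,8,9,10}→2
  placing 0:r first → 4 extensions
  placing 1:t first → 2 extensions
total linear extensions = 6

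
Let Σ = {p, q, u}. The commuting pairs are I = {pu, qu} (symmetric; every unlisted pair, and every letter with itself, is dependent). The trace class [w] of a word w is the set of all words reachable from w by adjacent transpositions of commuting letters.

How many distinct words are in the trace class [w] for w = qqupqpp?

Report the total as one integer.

0(q) covers ∅
1(q) covers 0:q
2(u) covers ∅
3(p) covers 1:q
4(q) covers 3:p
5(p) covers 4:q
6(p) covers 5:p
floor of heap: 0:q, 2:u
completions by unplaced set U, small U first (add the entries for U minus each lowest piece of U):
  |U|=1: {2}:1  {6}:1
  |U|=2: {2,6}:2  {5,6}:1
  |U|=3: {2,5,6}:3  {4,5,6}:1
  |U|=4: {2,4,5,6}:4  {3,4,5,6}:1
  |U|=5: {1,3,4,5,6}:1  {2,3,4,5,6}:5
  start at 0(q): 6
  start at 2(u): 1
sum over floor = 7

7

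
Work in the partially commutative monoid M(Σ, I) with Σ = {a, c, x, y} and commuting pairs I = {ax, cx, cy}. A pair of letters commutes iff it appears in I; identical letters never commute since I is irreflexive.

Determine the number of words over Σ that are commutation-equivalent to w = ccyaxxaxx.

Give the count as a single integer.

120

drop 0:c onto floor
drop 1:c onto {0:c}
drop 2:y onto floor
drop 3:a onto {1:c, 2:y}
drop 4:x onto {2:y}
drop 5:x onto {4:x}
drop 6:a onto {3:a}
drop 7:x onto {5:x}
drop 8:x onto {7:x}
ground layer = {0:c, 2:y}
drop-orders for the pieces not yet dropped (sum over which currently-grounded one goes next):
  1 to go: {6} 1  {8} 1
  2 to go: {3,6} 1  {6,8} 2  {7,8} 1
  3 to go: {1,3,6} 1  {3,6,8} 3  {5,7,8} 1  {6,7,8} 3
  4 to go: {0,1,3,6} 1  {1,3,6,8} 4  {3,6,7,8} 6  {4,5,7,8} 1  {5,6,7,8} 4
  5 to go: {0,1,3,6,8} 5  {1,3,6,7,8} 10  {3,5,6,7,8} 10  {4,5,6,7,8} 5
  6 to go: {0,1,3,6,7,8} 15  {1,3,5,6,7,8} 20  {3,4,5,6,7,8} 15
  7 to go: {0,1,3,5,6,7,8} 35  {1,3,4,5,6,7,8} 35  {2,3,4,5,6,7,8} 15
  if 0:c drops first: 50 orders
  if 2:y drops first: 70 orders
heap linearizations: 120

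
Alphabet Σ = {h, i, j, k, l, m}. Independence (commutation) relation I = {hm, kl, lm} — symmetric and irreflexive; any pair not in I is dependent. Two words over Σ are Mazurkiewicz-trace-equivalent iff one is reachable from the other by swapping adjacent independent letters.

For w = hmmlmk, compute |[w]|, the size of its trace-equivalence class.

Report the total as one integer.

piece 0:h — minimal
piece 1:m — minimal
piece 2:m rests on {1:m}
piece 3:l rests on {0:h}
piece 4:m rests on {2:m}
piece 5:k rests on {0:h, 4:m}
minimal pieces: {0:h, 1:m}
ways to finish when only these pieces remain (= sum over removing one remaining piece with nothing left below it):
  1 left: {3}→1  {5}→1
  2 left: {3,5}→2  {4,5}→1
  3 left: {0,3,5}→2  {2,4,5}→1  {3,4,5}→3
  4 left: {0,3,4,5}→5  {1,2,4,5}→1  {2,3,4,5}→4
  placing 0:h first → 5 extensions
  placing 1:m first → 9 extensions
total linear extensions = 14

14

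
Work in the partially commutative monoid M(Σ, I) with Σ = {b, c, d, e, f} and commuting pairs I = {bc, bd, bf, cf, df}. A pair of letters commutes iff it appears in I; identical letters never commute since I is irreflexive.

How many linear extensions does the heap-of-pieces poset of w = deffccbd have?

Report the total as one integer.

#0=d has no predecessor
#1=e depends on [0:d]
#2=f depends on [1:e]
#3=f depends on [2:f]
#4=c depends on [1:e]
#5=c depends on [4:c]
#6=b depends on [1:e]
#7=d depends on [5:c]
sources: [0:d]
N(rest) = Σ N(rest − s) over sources s of rest; N(one piece) = 1:
  size 1 → [3]=1  [6]=1  [7]=1
  size 2 → [2,3]=1  [3,6]=2  [3,7]=2  [5,7]=1  [6,7]=2
  size 3 → [2,3,6]=3  [2,3,7]=3  [3,5,7]=3  [3,6,7]=6  [4,5,7]=1  [5,6,7]=3
  size 4 → [2,3,5,7]=6  [2,3,6,7]=12  [3,4,5,7]=4  [3,5,6,7]=12  [4,5,6,7]=4
  size 5 → [2,3,4,5,7]=10  [2,3,5,6,7]=30  [3,4,5,6,7]=20
  size 6 → [2,3,4,5,6,7]=60
  first=0(d) contributes 60

60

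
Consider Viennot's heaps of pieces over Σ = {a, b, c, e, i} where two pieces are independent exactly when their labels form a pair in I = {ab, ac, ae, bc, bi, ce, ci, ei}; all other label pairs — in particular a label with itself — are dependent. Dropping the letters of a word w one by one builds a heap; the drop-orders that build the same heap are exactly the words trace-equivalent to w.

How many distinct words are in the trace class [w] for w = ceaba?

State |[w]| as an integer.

0(c) covers ∅
1(e) covers ∅
2(a) covers ∅
3(b) covers 1:e
4(a) covers 2:a
floor of heap: 0:c, 1:e, 2:a
completions by unplaced set U, small U first (add the entries for U minus each lowest piece of U):
  |U|=1: {0}:1  {3}:1  {4}:1
  |U|=2: {0,3}:2  {0,4}:2  {1,3}:1  {2,4}:1  {3,4}:2
  |U|=3: {0,1,3}:3  {0,2,4}:3  {0,3,4}:6  {1,3,4}:3  {2,3,4}:3
  start at 0(c): 6
  start at 1(e): 12
  start at 2(a): 12
sum over floor = 30

30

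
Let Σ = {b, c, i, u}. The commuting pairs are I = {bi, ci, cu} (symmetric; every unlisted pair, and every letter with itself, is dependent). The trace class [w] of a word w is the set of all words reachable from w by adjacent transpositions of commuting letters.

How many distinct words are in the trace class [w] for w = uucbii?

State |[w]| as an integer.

12

#0=u has no predecessor
#1=u depends on [0:u]
#2=c has no predecessor
#3=b depends on [1:u, 2:c]
#4=i depends on [1:u]
#5=i depends on [4:i]
sources: [0:u, 2:c]
N(rest) = Σ N(rest − s) over sources s of rest; N(one piece) = 1:
  size 1 → [3]=1  [5]=1
  size 2 → [2,3]=1  [3,5]=2  [4,5]=1
  size 3 → [2,3,5]=3  [3,4,5]=3
  size 4 → [1,3,4,5]=3  [2,3,4,5]=6
  first=0(u) contributes 9
  first=2(c) contributes 3
|[w]| = 12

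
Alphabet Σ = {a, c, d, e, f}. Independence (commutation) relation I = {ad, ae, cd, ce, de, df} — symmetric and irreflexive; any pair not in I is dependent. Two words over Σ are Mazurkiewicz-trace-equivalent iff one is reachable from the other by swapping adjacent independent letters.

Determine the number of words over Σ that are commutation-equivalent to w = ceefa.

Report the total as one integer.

drop 0:c onto floor
drop 1:e onto floor
drop 2:e onto {1:e}
drop 3:f onto {0:c, 2:e}
drop 4:a onto {3:f}
ground layer = {0:c, 1:e}
drop-orders for the pieces not yet dropped (sum over which currently-grounded one goes next):
  1 to go: {4} 1
  2 to go: {3,4} 1
  3 to go: {0,3,4} 1  {2,3,4} 1
  if 0:c drops first: 1 orders
  if 1:e drops first: 2 orders
heap linearizations: 3

3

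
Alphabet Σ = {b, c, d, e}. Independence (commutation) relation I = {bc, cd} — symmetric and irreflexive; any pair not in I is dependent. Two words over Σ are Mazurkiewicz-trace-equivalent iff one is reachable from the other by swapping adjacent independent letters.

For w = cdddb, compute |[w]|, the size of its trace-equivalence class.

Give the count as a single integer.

5

#0=c has no predecessor
#1=d has no predecessor
#2=d depends on [1:d]
#3=d depends on [2:d]
#4=b depends on [3:d]
sources: [0:c, 1:d]
N(rest) = Σ N(rest − s) over sources s of rest; N(one piece) = 1:
  size 1 → [0]=1  [4]=1
  size 2 → [0,4]=2  [3,4]=1
  size 3 → [0,3,4]=3  [2,3,4]=1
  first=0(c) contributes 1
  first=1(d) contributes 4
|[w]| = 5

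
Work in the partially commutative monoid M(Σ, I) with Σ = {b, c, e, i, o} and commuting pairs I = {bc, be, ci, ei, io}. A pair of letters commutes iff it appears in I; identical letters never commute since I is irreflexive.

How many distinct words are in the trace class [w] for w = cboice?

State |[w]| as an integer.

#0=c has no predecessor
#1=b has no predecessor
#2=o depends on [0:c, 1:b]
#3=i depends on [1:b]
#4=c depends on [2:o]
#5=e depends on [4:c]
sources: [0:c, 1:b]
N(rest) = Σ N(rest − s) over sources s of rest; N(one piece) = 1:
  size 1 → [3]=1  [5]=1
  size 2 → [3,5]=2  [4,5]=1
  size 3 → [2,4,5]=1  [3,4,5]=3
  size 4 → [0,2,4,5]=1  [2,3,4,5]=4
  first=0(c) contributes 4
  first=1(b) contributes 5
|[w]| = 9

9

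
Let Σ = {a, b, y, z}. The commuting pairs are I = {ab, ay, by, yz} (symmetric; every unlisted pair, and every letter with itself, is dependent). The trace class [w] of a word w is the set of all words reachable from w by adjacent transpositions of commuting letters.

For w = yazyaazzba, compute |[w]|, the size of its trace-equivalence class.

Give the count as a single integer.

90

piece 0:y — minimal
piece 1:a — minimal
piece 2:z rests on {1:a}
piece 3:y rests on {0:y}
piece 4:a rests on {2:z}
piece 5:a rests on {4:a}
piece 6:z rests on {5:a}
piece 7:z rests on {6:z}
piece 8:b rests on {7:z}
piece 9:a rests on {7:z}
minimal pieces: {0:y, 1:a}
ways to finish when only these pieces remain (= sum over removing one remaining piece with nothing left below it):
  1 left: {3}→1  {8}→1  {9}→1
  2 left: {0,3}→1  {3,8}→2  {3,9}→2  {8,9}→2
  3 left: {0,3,8}→3  {0,3,9}→3  {3,8,9}→6  {7,8,9}→2
  4 left: {0,3,8,9}→12  {3,7,8,9}→8  {6,7,8,9}→2
  5 left: {0,3,7,8,9}→20  {3,6,7,8,9}→10  {5,6,7,8,9}→2
  6 left: {0,3,6,7,8,9}→30  {3,5,6,7,8,9}→12  {4,5,6,7,8,9}→2
  7 left: {0,3,5,6,7,8,9}→42  {2,4,5,6,7,8,9}→2  {3,4,5,6,7,8,9}→14
  8 left: {0,3,4,5,6,7,8,9}→56  {1,2,4,5,6,7,8,9}→2  {2,3,4,5,6,7,8,9}→16
  placing 0:y first → 18 extensions
  placing 1:a first → 72 extensions
total linear extensions = 90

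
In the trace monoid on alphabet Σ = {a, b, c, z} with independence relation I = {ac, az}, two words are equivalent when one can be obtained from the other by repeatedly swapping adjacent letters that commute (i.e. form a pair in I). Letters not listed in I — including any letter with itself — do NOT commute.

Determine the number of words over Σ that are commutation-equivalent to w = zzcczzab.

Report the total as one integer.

7

#0=z has no predecessor
#1=z depends on [0:z]
#2=c depends on [1:z]
#3=c depends on [2:c]
#4=z depends on [3:c]
#5=z depends on [4:z]
#6=a has no predecessor
#7=b depends on [5:z, 6:a]
sources: [0:z, 6:a]
N(rest) = Σ N(rest − s) over sources s of rest; N(one piece) = 1:
  size 1 → [7]=1
  size 2 → [5,7]=1  [6,7]=1
  size 3 → [4,5,7]=1  [5,6,7]=2
  size 4 → [3,4,5,7]=1  [4,5,6,7]=3
  size 5 → [2,3,4,5,7]=1  [3,4,5,6,7]=4
  size 6 → [1,2,3,4,5,7]=1  [2,3,4,5,6,7]=5
  first=0(z) contributes 6
  first=6(a) contributes 1
|[w]| = 7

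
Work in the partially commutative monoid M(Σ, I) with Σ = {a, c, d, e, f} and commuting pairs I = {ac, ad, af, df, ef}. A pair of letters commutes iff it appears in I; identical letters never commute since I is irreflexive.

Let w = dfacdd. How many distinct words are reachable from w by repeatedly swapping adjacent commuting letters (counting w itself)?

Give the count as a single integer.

12

0(d) covers ∅
1(f) covers ∅
2(a) covers ∅
3(c) covers 0:d, 1:f
4(d) covers 3:c
5(d) covers 4:d
floor of heap: 0:d, 1:f, 2:a
completions by unplaced set U, small U first (add the entries for U minus each lowest piece of U):
  |U|=1: {2}:1  {5}:1
  |U|=2: {2,5}:2  {4,5}:1
  |U|=3: {2,4,5}:3  {3,4,5}:1
  |U|=4: {0,3,4,5}:1  {1,3,4,5}:1  {2,3,4,5}:4
  start at 0(d): 5
  start at 1(f): 5
  start at 2(a): 2
sum over floor = 12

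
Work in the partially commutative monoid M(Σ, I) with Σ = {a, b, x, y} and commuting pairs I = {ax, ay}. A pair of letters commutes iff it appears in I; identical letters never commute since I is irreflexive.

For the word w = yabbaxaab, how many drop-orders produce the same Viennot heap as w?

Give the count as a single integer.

8

#0=y has no predecessor
#1=a has no predecessor
#2=b depends on [0:y, 1:a]
#3=b depends on [2:b]
#4=a depends on [3:b]
#5=x depends on [3:b]
#6=a depends on [4:a]
#7=a depends on [6:a]
#8=b depends on [5:x, 7:a]
sources: [0:y, 1:a]
N(rest) = Σ N(rest − s) over sources s of rest; N(one piece) = 1:
  size 1 → [8]=1
  size 2 → [5,8]=1  [7,8]=1
  size 3 → [5,7,8]=2  [6,7,8]=1
  size 4 → [4,6,7,8]=1  [5,6,7,8]=3
  size 5 → [4,5,6,7,8]=4
  size 6 → [3,4,5,6,7,8]=4
  size 7 → [2,3,4,5,6,7,8]=4
  first=0(y) contributes 4
  first=1(a) contributes 4
|[w]| = 8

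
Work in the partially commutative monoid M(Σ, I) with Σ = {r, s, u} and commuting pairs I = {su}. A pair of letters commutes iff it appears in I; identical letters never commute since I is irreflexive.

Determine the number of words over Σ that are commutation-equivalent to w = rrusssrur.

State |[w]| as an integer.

4

0(r) covers ∅
1(r) covers 0:r
2(u) covers 1:r
3(s) covers 1:r
4(s) covers 3:s
5(s) covers 4:s
6(r) covers 2:u, 5:s
7(u) covers 6:r
8(r) covers 7:u
floor of heap: 0:r
completions by unplaced set U, small U first (add the entries for U minus each lowest piece of U):
  |U|=1: {8}:1
  |U|=2: {7,8}:1
  |U|=3: {6,7,8}:1
  |U|=4: {2,6,7,8}:1  {5,6,7,8}:1
  |U|=5: {2,5,6,7,8}:2  {4,5,6,7,8}:1
  |U|=6: {2,4,5,6,7,8}:3  {3,4,5,6,7,8}:1
  |U|=7: {2,3,4,5,6,7,8}:4
  start at 0(r): 4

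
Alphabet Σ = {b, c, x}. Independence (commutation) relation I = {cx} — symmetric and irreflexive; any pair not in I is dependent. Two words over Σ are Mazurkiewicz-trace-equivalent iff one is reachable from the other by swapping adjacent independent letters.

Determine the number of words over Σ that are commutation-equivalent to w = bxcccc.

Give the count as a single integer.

piece 0:b — minimal
piece 1:x rests on {0:b}
piece 2:c rests on {0:b}
piece 3:c rests on {2:c}
piece 4:c rests on {3:c}
piece 5:c rests on {4:c}
minimal pieces: {0:b}
ways to finish when only these pieces remain (= sum over removing one remaining piece with nothing left below it):
  1 left: {1}→1  {5}→1
  2 left: {1,5}→2  {4,5}→1
  3 left: {1,4,5}→3  {3,4,5}→1
  4 left: {1,3,4,5}→4  {2,3,4,5}→1
  placing 0:b first → 5 extensions

5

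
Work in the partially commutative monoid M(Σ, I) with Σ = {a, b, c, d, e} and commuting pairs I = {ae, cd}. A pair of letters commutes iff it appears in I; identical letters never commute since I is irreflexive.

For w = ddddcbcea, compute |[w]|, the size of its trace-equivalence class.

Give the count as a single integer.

0(d) covers ∅
1(d) covers 0:d
2(d) covers 1:d
3(d) covers 2:d
4(c) covers ∅
5(b) covers 3:d, 4:c
6(c) covers 5:b
7(e) covers 6:c
8(a) covers 6:c
floor of heap: 0:d, 4:c
completions by unplaced set U, small U first (add the entries for U minus each lowest piece of U):
  |U|=1: {7}:1  {8}:1
  |U|=2: {7,8}:2
  |U|=3: {6,7,8}:2
  |U|=4: {5,6,7,8}:2
  |U|=5: {3,5,6,7,8}:2  {4,5,6,7,8}:2
  |U|=6: {2,3,5,6,7,8}:2  {3,4,5,6,7,8}:4
  |U|=7: {1,2,3,5,6,7,8}:2  {2,3,4,5,6,7,8}:6
  start at 0(d): 8
  start at 4(c): 2
sum over floor = 10

10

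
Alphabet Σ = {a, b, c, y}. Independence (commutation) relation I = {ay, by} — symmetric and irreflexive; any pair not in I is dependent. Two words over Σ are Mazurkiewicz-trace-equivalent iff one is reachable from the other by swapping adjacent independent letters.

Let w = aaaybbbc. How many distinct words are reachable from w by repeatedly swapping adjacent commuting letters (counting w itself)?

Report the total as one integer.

drop 0:a onto floor
drop 1:a onto {0:a}
drop 2:a onto {1:a}
drop 3:y onto floor
drop 4:b onto {2:a}
drop 5:b onto {4:b}
drop 6:b onto {5:b}
drop 7:c onto {3:y, 6:b}
ground layer = {0:a, 3:y}
drop-orders for the pieces not yet dropped (sum over which currently-grounded one goes next):
  1 to go: {7} 1
  2 to go: {3,7} 1  {6,7} 1
  3 to go: {3,6,7} 2  {5,6,7} 1
  4 to go: {3,5,6,7} 3  {4,5,6,7} 1
  5 to go: {2,4,5,6,7} 1  {3,4,5,6,7} 4
  6 to go: {1,2,4,5,6,7} 1  {2,3,4,5,6,7} 5
  if 0:a drops first: 6 orders
  if 3:y drops first: 1 orders
heap linearizations: 7

7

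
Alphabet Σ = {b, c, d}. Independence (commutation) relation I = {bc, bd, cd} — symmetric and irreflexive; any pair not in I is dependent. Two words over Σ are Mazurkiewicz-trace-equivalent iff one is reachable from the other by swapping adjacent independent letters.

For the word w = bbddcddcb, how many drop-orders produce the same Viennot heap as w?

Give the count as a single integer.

1260

drop 0:b onto floor
drop 1:b onto {0:b}
drop 2:d onto floor
drop 3:d onto {2:d}
drop 4:c onto floor
drop 5:d onto {3:d}
drop 6:d onto {5:d}
drop 7:c onto {4:c}
drop 8:b onto {1:b}
ground layer = {0:b, 2:d, 4:c}
drop-orders for the pieces not yet dropped (sum over which currently-grounded one goes next):
  1 to go: {6} 1  {7} 1  {8} 1
  2 to go: {1,8} 1  {4,7} 1  {5,6} 1  {6,7} 2  {6,8} 2  {7,8} 2
  3 to go: {0,1,8} 1  {1,6,8} 3  {1,7,8} 3  {3,5,6} 1  {4,6,7} 3  {4,7,8} 3  {5,6,7} 3  {5,6,8} 3  {6,7,8} 6
  4 to go: {0,1,6,8} 4  {0,1,7,8} 4  {1,4,7,8} 6  {1,5,6,8} 6  {1,6,7,8} 12  {2,3,5,6} 1  {3,5,6,7} 4  {3,5,6,8} 4  {4,5,6,7} 6  {4,6,7,8} 12  {5,6,7,8} 12
  5 to go: {0,1,4,7,8} 10  {0,1,5,6,8} 10  {0,1,6,7,8} 20  {1,3,5,6,8} 10  {1,4,6,7,8} 30  {1,5,6,7,8} 30  {2,3,5,6,7} 5  {2,3,5,6,8} 5  {3,4,5,6,7} 10  {3,5,6,7,8} 20  {4,5,6,7,8} 30
  6 to go: {0,1,3,5,6,8} 20  {0,1,4,6,7,8} 60  {0,1,5,6,7,8} 60  {1,2,3,5,6,8} 15  {1,3,5,6,7,8} 60  {1,4,5,6,7,8} 90  {2,3,4,5,6,7} 15  {2,3,5,6,7,8} 30  {3,4,5,6,7,8} 60
  7 to go: {0,1,2,3,5,6,8} 35  {0,1,3,5,6,7,8} 140  {0,1,4,5,6,7,8} 210  {1,2,3,5,6,7,8} 105  {1,3,4,5,6,7,8} 210  {2,3,4,5,6,7,8} 105
  if 0:b drops first: 420 orders
  if 2:d drops first: 560 orders
  if 4:c drops first: 280 orders
heap linearizations: 1260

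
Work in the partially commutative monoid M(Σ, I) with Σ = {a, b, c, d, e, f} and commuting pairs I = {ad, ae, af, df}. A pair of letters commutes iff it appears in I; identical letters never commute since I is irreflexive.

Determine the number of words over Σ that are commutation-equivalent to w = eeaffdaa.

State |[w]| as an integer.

168

0(e) covers ∅
1(e) covers 0:e
2(a) covers ∅
3(f) covers 1:e
4(f) covers 3:f
5(d) covers 1:e
6(a) covers 2:a
7(a) covers 6:a
floor of heap: 0:e, 2:a
completions by unplaced set U, small U first (add the entries for U minus each lowest piece of U):
  |U|=1: {4}:1  {5}:1  {7}:1
  |U|=2: {3,4}:1  {4,5}:2  {4,7}:2  {5,7}:2  {6,7}:1
  |U|=3: {2,6,7}:1  {3,4,5}:3  {3,4,7}:3  {4,5,7}:6  {4,6,7}:3  {5,6,7}:3
  |U|=4: {1,3,4,5}:3  {2,4,6,7}:4  {2,5,6,7}:4  {3,4,5,7}:12  {3,4,6,7}:6  {4,5,6,7}:12
  |U|=5: {0,1,3,4,5}:3  {1,3,4,5,7}:15  {2,3,4,6,7}:10  {2,4,5,6,7}:20  {3,4,5,6,7}:30
  |U|=6: {0,1,3,4,5,7}:18  {1,3,4,5,6,7}:45  {2,3,4,5,6,7}:60
  start at 0(e): 105
  start at 2(a): 63
sum over floor = 168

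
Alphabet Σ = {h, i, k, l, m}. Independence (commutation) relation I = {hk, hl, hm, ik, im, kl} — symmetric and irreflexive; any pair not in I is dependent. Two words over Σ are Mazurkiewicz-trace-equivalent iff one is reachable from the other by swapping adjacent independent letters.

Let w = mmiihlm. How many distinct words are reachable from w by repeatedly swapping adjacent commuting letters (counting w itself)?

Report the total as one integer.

22

0(m) covers ∅
1(m) covers 0:m
2(i) covers ∅
3(i) covers 2:i
4(h) covers 3:i
5(l) covers 1:m, 3:i
6(m) covers 5:l
floor of heap: 0:m, 2:i
completions by unplaced set U, small U first (add the entries for U minus each lowest piece of U):
  |U|=1: {4}:1  {6}:1
  |U|=2: {4,6}:2  {5,6}:1
  |U|=3: {1,5,6}:1  {4,5,6}:3
  |U|=4: {0,1,5,6}:1  {1,4,5,6}:4  {3,4,5,6}:3
  |U|=5: {0,1,4,5,6}:5  {1,3,4,5,6}:7  {2,3,4,5,6}:3
  start at 0(m): 10
  start at 2(i): 12
sum over floor = 22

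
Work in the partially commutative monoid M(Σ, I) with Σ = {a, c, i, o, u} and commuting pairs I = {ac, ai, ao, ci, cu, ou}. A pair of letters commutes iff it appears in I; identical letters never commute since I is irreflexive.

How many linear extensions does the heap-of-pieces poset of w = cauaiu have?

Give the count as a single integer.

piece 0:c — minimal
piece 1:a — minimal
piece 2:u rests on {1:a}
piece 3:a rests on {2:u}
piece 4:i rests on {2:u}
piece 5:u rests on {3:a, 4:i}
minimal pieces: {0:c, 1:a}
ways to finish when only these pieces remain (= sum over removing one remaining piece with nothing left below it):
  1 left: {0}→1  {5}→1
  2 left: {0,5}→2  {3,5}→1  {4,5}→1
  3 left: {0,3,5}→3  {0,4,5}→3  {3,4,5}→2
  4 left: {0,3,4,5}→8  {2,3,4,5}→2
  placing 0:c first → 2 extensions
  placing 1:a first → 10 extensions
total linear extensions = 12

12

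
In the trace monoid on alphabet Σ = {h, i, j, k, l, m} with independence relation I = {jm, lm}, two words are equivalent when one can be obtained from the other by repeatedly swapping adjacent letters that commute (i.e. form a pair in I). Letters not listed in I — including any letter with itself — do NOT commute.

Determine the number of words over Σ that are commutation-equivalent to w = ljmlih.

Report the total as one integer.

4

0(l) covers ∅
1(j) covers 0:l
2(m) covers ∅
3(l) covers 1:j
4(i) covers 2:m, 3:l
5(h) covers 4:i
floor of heap: 0:l, 2:m
completions by unplaced set U, small U first (add the entries for U minus each lowest piece of U):
  |U|=1: {5}:1
  |U|=2: {4,5}:1
  |U|=3: {2,4,5}:1  {3,4,5}:1
  |U|=4: {1,3,4,5}:1  {2,3,4,5}:2
  start at 0(l): 3
  start at 2(m): 1
sum over floor = 4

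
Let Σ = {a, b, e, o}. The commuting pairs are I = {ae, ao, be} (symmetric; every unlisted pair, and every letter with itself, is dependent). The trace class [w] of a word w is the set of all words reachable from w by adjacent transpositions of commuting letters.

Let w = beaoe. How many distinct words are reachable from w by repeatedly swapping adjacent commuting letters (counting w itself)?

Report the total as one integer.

drop 0:b onto floor
drop 1:e onto floor
drop 2:a onto {0:b}
drop 3:o onto {0:b, 1:e}
drop 4:e onto {3:o}
ground layer = {0:b, 1:e}
drop-orders for the pieces not yet dropped (sum over which currently-grounded one goes next):
  1 to go: {2} 1  {4} 1
  2 to go: {2,4} 2  {3,4} 1
  3 to go: {1,3,4} 1  {2,3,4} 3
  if 0:b drops first: 4 orders
  if 1:e drops first: 3 orders
heap linearizations: 7

7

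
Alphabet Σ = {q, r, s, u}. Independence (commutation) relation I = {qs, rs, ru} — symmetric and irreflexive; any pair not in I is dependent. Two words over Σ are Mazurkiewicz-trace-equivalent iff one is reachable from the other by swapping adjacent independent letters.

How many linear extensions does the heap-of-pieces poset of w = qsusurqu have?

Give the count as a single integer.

9

#0=q has no predecessor
#1=s has no predecessor
#2=u depends on [0:q, 1:s]
#3=s depends on [2:u]
#4=u depends on [3:s]
#5=r depends on [0:q]
#6=q depends on [4:u, 5:r]
#7=u depends on [6:q]
sources: [0:q, 1:s]
N(rest) = Σ N(rest − s) over sources s of rest; N(one piece) = 1:
  size 1 → [7]=1
  size 2 → [6,7]=1
  size 3 → [4,6,7]=1  [5,6,7]=1
  size 4 → [3,4,6,7]=1  [4,5,6,7]=2
  size 5 → [2,3,4,6,7]=1  [3,4,5,6,7]=3
  size 6 → [1,2,3,4,6,7]=1  [2,3,4,5,6,7]=4
  first=0(q) contributes 5
  first=1(s) contributes 4
|[w]| = 9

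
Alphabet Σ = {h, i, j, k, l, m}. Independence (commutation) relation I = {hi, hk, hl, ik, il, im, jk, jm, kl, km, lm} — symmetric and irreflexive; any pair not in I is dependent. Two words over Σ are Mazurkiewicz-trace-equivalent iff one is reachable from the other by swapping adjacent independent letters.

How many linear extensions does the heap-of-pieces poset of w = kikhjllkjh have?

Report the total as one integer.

piece 0:k — minimal
piece 1:i — minimal
piece 2:k rests on {0:k}
piece 3:h — minimal
piece 4:j rests on {1:i, 3:h}
piece 5:l rests on {4:j}
piece 6:l rests on {5:l}
piece 7:k rests on {2:k}
piece 8:j rests on {6:l}
piece 9:h rests on {8:j}
minimal pieces: {0:k, 1:i, 3:h}
ways to finish when only these pieces remain (= sum over removing one remaining piece with nothing left below it):
  1 left: {7}→1  {9}→1
  2 left: {2,7}→1  {7,9}→2  {8,9}→1
  3 left: {0,2,7}→1  {2,7,9}→3  {6,8,9}→1  {7,8,9}→3
  4 left: {0,2,7,9}→4  {2,7,8,9}→6  {5,6,8,9}→1  {6,7,8,9}→4
  5 left: {0,2,7,8,9}→10  {2,6,7,8,9}→10  {4,5,6,8,9}→1  {5,6,7,8,9}→5
  6 left: {0,2,6,7,8,9}→20  {1,4,5,6,8,9}→1  {2,5,6,7,8,9}→15  {3,4,5,6,8,9}→1  {4,5,6,7,8,9}→6
  7 left: {0,2,5,6,7,8,9}→35  {1,3,4,5,6,8,9}→2  {1,4,5,6,7,8,9}→7  {2,4,5,6,7,8,9}→21  {3,4,5,6,7,8,9}→7
  8 left: {0,2,4,5,6,7,8,9}→56  {1,2,4,5,6,7,8,9}→28  {1,3,4,5,6,7,8,9}→16  {2,3,4,5,6,7,8,9}→28
  placing 0:k first → 72 extensions
  placing 1:i first → 84 extensions
  placing 3:h first → 84 extensions
total linear extensions = 240

240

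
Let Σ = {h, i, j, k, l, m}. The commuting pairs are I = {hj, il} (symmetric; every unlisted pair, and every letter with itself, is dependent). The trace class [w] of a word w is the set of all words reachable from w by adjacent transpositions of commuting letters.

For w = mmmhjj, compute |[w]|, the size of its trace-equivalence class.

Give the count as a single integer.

3

piece 0:m — minimal
piece 1:m rests on {0:m}
piece 2:m rests on {1:m}
piece 3:h rests on {2:m}
piece 4:j rests on {2:m}
piece 5:j rests on {4:j}
minimal pieces: {0:m}
ways to finish when only these pieces remain (= sum over removing one remaining piece with nothing left below it):
  1 left: {3}→1  {5}→1
  2 left: {3,5}→2  {4,5}→1
  3 left: {3,4,5}→3
  4 left: {2,3,4,5}→3
  placing 0:m first → 3 extensions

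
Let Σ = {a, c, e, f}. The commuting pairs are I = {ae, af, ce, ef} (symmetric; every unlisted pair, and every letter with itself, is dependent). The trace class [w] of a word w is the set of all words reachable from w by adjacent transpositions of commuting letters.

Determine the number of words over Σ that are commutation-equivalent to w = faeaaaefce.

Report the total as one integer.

1800

piece 0:f — minimal
piece 1:a — minimal
piece 2:e — minimal
piece 3:a rests on {1:a}
piece 4:a rests on {3:a}
piece 5:a rests on {4:a}
piece 6:e rests on {2:e}
piece 7:f rests on {0:f}
piece 8:c rests on {5:a, 7:f}
piece 9:e rests on {6:e}
minimal pieces: {0:f, 1:a, 2:e}
ways to finish when only these pieces remain (= sum over removing one remaining piece with nothing left below it):
  1 left: {8}→1  {9}→1
  2 left: {5,8}→1  {6,9}→1  {7,8}→1  {8,9}→2
  3 left: {0,7,8}→1  {2,6,9}→1  {4,5,8}→1  {5,7,8}→2  {5,8,9}→3  {6,8,9}→3  {7,8,9}→3
  4 left: {0,5,7,8}→3  {0,7,8,9}→4  {2,6,8,9}→4  {3,4,5,8}→1  {4,5,7,8}→3  {4,5,8,9}→4  {5,6,8,9}→6  {5,7,8,9}→8  {6,7,8,9}→6
  5 left: {0,4,5,7,8}→6  {0,5,7,8,9}→15  {0,6,7,8,9}→10  {1,3,4,5,8}→1  {2,5,6,8,9}→10  {2,6,7,8,9}→10  {3,4,5,7,8}→4  {3,4,5,8,9}→5  {4,5,6,8,9}→10  {4,5,7,8,9}→15  {5,6,7,8,9}→20
  6 left: {0,2,6,7,8,9}→20  {0,3,4,5,7,8}→10  {0,4,5,7,8,9}→36  {0,5,6,7,8,9}→45  {1,3,4,5,7,8}→5  {1,3,4,5,8,9}→6  {2,4,5,6,8,9}→20  {2,5,6,7,8,9}→40  {3,4,5,6,8,9}→15  {3,4,5,7,8,9}→24  {4,5,6,7,8,9}→45
  7 left: {0,1,3,4,5,7,8}→15  {0,2,5,6,7,8,9}→105  {0,3,4,5,7,8,9}→70  {0,4,5,6,7,8,9}→126  {1,3,4,5,6,8,9}→21  {1,3,4,5,7,8,9}→35  {2,3,4,5,6,8,9}→35  {2,4,5,6,7,8,9}→105  {3,4,5,6,7,8,9}→84
  8 left: {0,1,3,4,5,7,8,9}→120  {0,2,4,5,6,7,8,9}→336  {0,3,4,5,6,7,8,9}→280  {1,2,3,4,5,6,8,9}→56  {1,3,4,5,6,7,8,9}→140  {2,3,4,5,6,7,8,9}→224
  placing 0:f first → 420 extensions
  placing 1:a first → 840 extensions
  placing 2:e first → 540 extensions
total linear extensions = 1800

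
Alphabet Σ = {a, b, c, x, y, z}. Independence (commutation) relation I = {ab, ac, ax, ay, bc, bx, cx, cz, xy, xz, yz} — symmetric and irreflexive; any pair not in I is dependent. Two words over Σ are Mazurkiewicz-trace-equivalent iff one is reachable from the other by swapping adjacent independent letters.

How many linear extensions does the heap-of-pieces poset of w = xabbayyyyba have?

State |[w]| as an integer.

0(x) covers ∅
1(a) covers ∅
2(b) covers ∅
3(b) covers 2:b
4(a) covers 1:a
5(y) covers 3:b
6(y) covers 5:y
7(y) covers 6:y
8(y) covers 7:y
9(b) covers 8:y
10(a) covers 4:a
floor of heap: 0:x, 1:a, 2:b
completions by unplaced set U, small U first (add the entries for U minus each lowest piece of U):
  |U|=1: {0}:1  {9}:1  {10}:1
  |U|=2: {0,9}:2  {0,10}:2  {4,10}:1  {8,9}:1  {9,10}:2
  |U|=3: {0,4,10}:3  {0,8,9}:3  {0,9,10}:6  {1,4,10}:1  {4,9,10}:3  {7,8,9}:1  {8,9,10}:3
  |U|=4: {0,1,4,10}:4  {0,4,9,10}:12  {0,7,8,9}:4  {0,8,9,10}:12  {1,4,9,10}:4  {4,8,9,10}:6  {6,7,8,9}:1  {7,8,9,10}:4
  |U|=5: {0,1,4,9,10}:20  {0,4,8,9,10}:30  {0,6,7,8,9}:5  {0,7,8,9,10}:20  {1,4,8,9,10}:10  {4,7,8,9,10}:10  {5,6,7,8,9}:1  {6,7,8,9,10}:5
  |U|=6: {0,1,4,8,9,10}:60  {0,4,7,8,9,10}:60  {0,5,6,7,8,9}:6  {0,6,7,8,9,10}:30  {1,4,7,8,9,10}:20  {3,5,6,7,8,9}:1  {4,6,7,8,9,10}:15  {5,6,7,8,9,10}:6
  |U|=7: {0,1,4,7,8,9,10}:140  {0,3,5,6,7,8,9}:7  {0,4,6,7,8,9,10}:105  {0,5,6,7,8,9,10}:42  {1,4,6,7,8,9,10}:35  {2,3,5,6,7,8,9}:1  {3,5,6,7,8,9,10}:7  {4,5,6,7,8,9,10}:21
  |U|=8: {0,1,4,6,7,8,9,10}:280  {0,2,3,5,6,7,8,9}:8  {0,3,5,6,7,8,9,10}:56  {0,4,5,6,7,8,9,10}:168  {1,4,5,6,7,8,9,10}:56  {2,3,5,6,7,8,9,10}:8  {3,4,5,6,7,8,9,10}:28
  |U|=9: {0,1,4,5,6,7,8,9,10}:504  {0,2,3,5,6,7,8,9,10}:72  {0,3,4,5,6,7,8,9,10}:252  {1,3,4,5,6,7,8,9,10}:84  {2,3,4,5,6,7,8,9,10}:36
  start at 0(x): 120
  start at 1(a): 360
  start at 2(b): 840
sum over floor = 1320

1320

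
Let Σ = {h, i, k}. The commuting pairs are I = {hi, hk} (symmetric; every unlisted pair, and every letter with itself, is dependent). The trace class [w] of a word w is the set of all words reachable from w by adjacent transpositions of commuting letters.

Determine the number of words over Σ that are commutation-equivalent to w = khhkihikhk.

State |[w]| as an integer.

piece 0:k — minimal
piece 1:h — minimal
piece 2:h rests on {1:h}
piece 3:k rests on {0:k}
piece 4:i rests on {3:k}
piece 5:h rests on {2:h}
piece 6:i rests on {4:i}
piece 7:k rests on {6:i}
piece 8:h rests on {5:h}
piece 9:k rests on {7:k}
minimal pieces: {0:k, 1:h}
ways to finish when only these pieces remain (= sum over removing one remaining piece with nothing left below it):
  1 left: {8}→1  {9}→1
  2 left: {5,8}→1  {7,9}→1  {8,9}→2
  3 left: {2,5,8}→1  {5,8,9}→3  {6,7,9}→1  {7,8,9}→3
  4 left: {1,2,5,8}→1  {2,5,8,9}→4  {4,6,7,9}→1  {5,7,8,9}→6  {6,7,8,9}→4
  5 left: {1,2,5,8,9}→5  {2,5,7,8,9}→10  {3,4,6,7,9}→1  {4,6,7,8,9}→5  {5,6,7,8,9}→10
  6 left: {0,3,4,6,7,9}→1  {1,2,5,7,8,9}→15  {2,5,6,7,8,9}→20  {3,4,6,7,8,9}→6  {4,5,6,7,8,9}→15
  7 left: {0,3,4,6,7,8,9}→7  {1,2,5,6,7,8,9}→35  {2,4,5,6,7,8,9}→35  {3,4,5,6,7,8,9}→21
  8 left: {0,3,4,5,6,7,8,9}→28  {1,2,4,5,6,7,8,9}→70  {2,3,4,5,6,7,8,9}→56
  placing 0:k first → 126 extensions
  placing 1:h first → 84 extensions
total linear extensions = 210

210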